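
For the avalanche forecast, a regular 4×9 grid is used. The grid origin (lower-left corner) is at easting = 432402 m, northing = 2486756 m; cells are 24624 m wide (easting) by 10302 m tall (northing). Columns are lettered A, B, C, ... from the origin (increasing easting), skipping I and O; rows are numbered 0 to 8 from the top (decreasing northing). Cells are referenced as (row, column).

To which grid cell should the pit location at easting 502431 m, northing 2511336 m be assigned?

Column index: ⌊(502431 − 432402) / 24624⌋ = ⌊2.844⌋ = 2 → column C
Row offset from origin: ⌊(2511336 − 2486756) / 10302⌋ = ⌊2.386⌋ = 2 → row 6 (counted from top)

(6, C)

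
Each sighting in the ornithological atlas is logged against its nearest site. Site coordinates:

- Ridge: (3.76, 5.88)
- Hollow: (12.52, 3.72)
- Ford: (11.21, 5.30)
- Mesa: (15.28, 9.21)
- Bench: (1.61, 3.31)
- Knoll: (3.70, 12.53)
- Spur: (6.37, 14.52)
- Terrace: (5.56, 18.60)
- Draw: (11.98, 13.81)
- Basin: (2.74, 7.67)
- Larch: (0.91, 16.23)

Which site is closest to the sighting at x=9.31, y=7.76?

Ford

Squared distances to each site:
Ridge: 34.337; Hollow: 26.626; Ford: 9.662; Mesa: 37.743; Bench: 79.093; Knoll: 54.225; Spur: 54.341; Terrace: 131.568; Draw: 43.731; Basin: 43.173; Larch: 142.301.
Minimum at Ford.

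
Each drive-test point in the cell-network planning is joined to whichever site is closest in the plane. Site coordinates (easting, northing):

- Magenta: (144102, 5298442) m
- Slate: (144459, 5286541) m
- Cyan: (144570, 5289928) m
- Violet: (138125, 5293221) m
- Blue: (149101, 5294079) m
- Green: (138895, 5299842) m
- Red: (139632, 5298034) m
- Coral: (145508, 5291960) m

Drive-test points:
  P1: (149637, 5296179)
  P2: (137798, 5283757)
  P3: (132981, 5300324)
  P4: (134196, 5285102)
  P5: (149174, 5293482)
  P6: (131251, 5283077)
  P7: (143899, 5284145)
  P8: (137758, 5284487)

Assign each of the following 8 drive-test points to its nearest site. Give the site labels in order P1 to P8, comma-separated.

Blue, Slate, Green, Violet, Blue, Violet, Slate, Slate

P1 → Blue (d²=4697296.00)
P2 → Slate (d²=52119577.00)
P3 → Green (d²=35207720.00)
P4 → Violet (d²=81355202.00)
P5 → Blue (d²=361738.00)
P6 → Violet (d²=150152612.00)
P7 → Slate (d²=6054416.00)
P8 → Slate (d²=49122317.00)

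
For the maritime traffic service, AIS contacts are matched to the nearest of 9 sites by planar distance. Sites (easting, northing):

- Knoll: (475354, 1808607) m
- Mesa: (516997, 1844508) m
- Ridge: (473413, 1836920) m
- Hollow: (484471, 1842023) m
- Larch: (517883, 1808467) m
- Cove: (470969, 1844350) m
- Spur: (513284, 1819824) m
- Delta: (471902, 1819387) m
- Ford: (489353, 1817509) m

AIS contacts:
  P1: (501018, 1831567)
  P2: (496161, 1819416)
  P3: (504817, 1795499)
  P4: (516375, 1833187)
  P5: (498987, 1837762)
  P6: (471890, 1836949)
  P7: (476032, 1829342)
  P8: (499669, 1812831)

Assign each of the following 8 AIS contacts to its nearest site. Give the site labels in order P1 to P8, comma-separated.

P1 → Spur (d²=288352805.00)
P2 → Ford (d²=49985513.00)
P3 → Larch (d²=338889380.00)
P4 → Mesa (d²=128551925.00)
P5 → Hollow (d²=228870377.00)
P6 → Ridge (d²=2320370.00)
P7 → Ridge (d²=64285245.00)
P8 → Ford (d²=128303540.00)

Spur, Ford, Larch, Mesa, Hollow, Ridge, Ridge, Ford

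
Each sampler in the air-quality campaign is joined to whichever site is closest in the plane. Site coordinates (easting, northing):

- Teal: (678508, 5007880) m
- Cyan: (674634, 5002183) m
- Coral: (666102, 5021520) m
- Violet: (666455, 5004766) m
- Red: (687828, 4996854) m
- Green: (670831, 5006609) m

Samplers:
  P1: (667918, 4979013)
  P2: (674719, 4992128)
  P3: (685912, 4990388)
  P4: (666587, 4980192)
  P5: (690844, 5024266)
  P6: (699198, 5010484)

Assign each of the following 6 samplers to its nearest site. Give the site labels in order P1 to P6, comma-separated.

Cyan, Cyan, Red, Cyan, Teal, Red

P1 → Cyan (d²=581953556.00)
P2 → Cyan (d²=101110250.00)
P3 → Red (d²=45480212.00)
P4 → Cyan (d²=548358290.00)
P5 → Teal (d²=420677892.00)
P6 → Red (d²=315053800.00)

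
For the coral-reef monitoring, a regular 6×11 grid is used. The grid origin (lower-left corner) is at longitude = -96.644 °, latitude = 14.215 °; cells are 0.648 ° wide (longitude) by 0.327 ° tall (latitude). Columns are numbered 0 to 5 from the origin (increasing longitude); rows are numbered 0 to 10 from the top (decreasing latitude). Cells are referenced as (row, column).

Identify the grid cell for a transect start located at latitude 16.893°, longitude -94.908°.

Column index: ⌊(-94.908 − -96.644) / 0.648⌋ = ⌊2.679⌋ = 2
Row offset from origin: ⌊(16.893 − 14.215) / 0.327⌋ = ⌊8.190⌋ = 8 → row 2 (counted from top)

(2, 2)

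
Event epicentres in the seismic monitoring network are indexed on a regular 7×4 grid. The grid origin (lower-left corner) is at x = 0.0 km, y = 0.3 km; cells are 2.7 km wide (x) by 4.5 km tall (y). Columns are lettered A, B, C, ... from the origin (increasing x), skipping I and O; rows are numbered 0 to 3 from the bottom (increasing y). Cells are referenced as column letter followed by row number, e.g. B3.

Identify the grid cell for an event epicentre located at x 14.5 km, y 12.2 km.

F2

Column index: ⌊(14.5 − 0.0) / 2.7⌋ = ⌊5.370⌋ = 5 → column F
Row offset from origin: ⌊(12.2 − 0.3) / 4.5⌋ = ⌊2.644⌋ = 2 → row 2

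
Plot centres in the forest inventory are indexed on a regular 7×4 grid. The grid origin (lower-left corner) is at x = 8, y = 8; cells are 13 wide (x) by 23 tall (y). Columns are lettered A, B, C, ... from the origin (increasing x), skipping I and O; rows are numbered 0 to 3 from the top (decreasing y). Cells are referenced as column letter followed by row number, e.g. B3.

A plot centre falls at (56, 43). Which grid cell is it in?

Column index: ⌊(56 − 8) / 13⌋ = ⌊3.692⌋ = 3 → column D
Row offset from origin: ⌊(43 − 8) / 23⌋ = ⌊1.522⌋ = 1 → row 2 (counted from top)

D2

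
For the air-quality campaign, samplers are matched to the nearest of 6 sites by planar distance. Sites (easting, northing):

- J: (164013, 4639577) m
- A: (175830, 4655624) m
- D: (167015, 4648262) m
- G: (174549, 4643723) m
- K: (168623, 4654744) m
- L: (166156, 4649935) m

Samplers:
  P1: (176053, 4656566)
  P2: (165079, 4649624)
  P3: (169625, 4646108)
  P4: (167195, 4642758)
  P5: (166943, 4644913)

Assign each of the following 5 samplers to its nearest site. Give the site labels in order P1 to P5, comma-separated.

A, L, D, J, D

P1 → A (d²=937093.00)
P2 → L (d²=1256650.00)
P3 → D (d²=11451816.00)
P4 → J (d²=20243885.00)
P5 → D (d²=11220985.00)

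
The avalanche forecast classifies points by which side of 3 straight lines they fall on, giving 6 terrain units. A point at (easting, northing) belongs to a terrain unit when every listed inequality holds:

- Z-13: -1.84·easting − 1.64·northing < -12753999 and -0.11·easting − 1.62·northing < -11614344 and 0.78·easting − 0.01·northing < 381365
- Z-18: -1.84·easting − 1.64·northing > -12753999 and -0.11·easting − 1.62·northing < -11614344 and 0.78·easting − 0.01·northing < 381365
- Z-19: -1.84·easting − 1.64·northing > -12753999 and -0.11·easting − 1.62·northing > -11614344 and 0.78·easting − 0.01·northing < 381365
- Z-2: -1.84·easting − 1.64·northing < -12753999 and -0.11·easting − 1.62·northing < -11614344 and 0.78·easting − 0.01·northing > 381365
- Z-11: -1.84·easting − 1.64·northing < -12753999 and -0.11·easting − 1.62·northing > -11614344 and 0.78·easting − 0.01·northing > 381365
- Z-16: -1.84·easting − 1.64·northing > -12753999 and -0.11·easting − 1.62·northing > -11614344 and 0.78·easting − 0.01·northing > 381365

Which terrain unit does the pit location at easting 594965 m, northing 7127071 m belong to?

Z-11

-1.84·594965 − 1.64·7127071 = -12783132.040, which is < -12753999
-0.11·594965 − 1.62·7127071 = -11611301.170, which is > -11614344
0.78·594965 − 0.01·7127071 = 392801.990, which is > 381365
This sign pattern matches Z-11.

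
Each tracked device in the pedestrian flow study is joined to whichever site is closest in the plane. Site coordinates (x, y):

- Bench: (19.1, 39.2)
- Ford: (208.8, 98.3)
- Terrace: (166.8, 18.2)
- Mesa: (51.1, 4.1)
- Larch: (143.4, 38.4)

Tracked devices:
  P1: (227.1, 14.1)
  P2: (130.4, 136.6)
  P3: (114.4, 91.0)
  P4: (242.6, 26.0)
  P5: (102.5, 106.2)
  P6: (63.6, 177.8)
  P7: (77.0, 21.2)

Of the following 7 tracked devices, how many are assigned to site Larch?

2

P1 → Terrace
P2 → Ford
P3 → Larch
P4 → Terrace
P5 → Larch
P6 → Bench
P7 → Mesa
2 of the 7 go to Larch.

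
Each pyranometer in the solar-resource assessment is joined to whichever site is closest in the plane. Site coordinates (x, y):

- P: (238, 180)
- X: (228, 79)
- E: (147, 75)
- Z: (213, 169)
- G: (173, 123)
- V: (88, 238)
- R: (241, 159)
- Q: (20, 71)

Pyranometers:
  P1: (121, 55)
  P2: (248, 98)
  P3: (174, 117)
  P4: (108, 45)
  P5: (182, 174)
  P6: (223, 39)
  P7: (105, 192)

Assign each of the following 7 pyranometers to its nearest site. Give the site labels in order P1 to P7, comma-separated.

E, X, G, E, Z, X, V

P1 → E (d²=1076.00)
P2 → X (d²=761.00)
P3 → G (d²=37.00)
P4 → E (d²=2421.00)
P5 → Z (d²=986.00)
P6 → X (d²=1625.00)
P7 → V (d²=2405.00)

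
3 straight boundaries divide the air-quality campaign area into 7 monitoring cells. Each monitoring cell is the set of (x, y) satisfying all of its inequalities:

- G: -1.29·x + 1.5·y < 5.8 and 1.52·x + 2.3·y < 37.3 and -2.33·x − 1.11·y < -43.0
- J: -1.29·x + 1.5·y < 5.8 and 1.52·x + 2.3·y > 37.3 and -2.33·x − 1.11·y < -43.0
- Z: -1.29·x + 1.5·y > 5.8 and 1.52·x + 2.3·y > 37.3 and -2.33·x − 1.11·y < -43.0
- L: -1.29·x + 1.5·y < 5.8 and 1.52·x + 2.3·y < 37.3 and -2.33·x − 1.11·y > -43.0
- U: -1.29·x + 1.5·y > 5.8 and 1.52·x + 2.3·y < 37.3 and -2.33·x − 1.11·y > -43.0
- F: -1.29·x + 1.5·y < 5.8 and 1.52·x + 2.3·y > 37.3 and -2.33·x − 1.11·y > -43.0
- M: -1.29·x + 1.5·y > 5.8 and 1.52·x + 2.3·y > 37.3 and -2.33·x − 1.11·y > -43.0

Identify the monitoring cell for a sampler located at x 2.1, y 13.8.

U

-1.29·2.1 + 1.5·13.8 = 17.991, which is > 5.8
1.52·2.1 + 2.3·13.8 = 34.932, which is < 37.3
-2.33·2.1 − 1.11·13.8 = -20.211, which is > -43.0
This sign pattern matches U.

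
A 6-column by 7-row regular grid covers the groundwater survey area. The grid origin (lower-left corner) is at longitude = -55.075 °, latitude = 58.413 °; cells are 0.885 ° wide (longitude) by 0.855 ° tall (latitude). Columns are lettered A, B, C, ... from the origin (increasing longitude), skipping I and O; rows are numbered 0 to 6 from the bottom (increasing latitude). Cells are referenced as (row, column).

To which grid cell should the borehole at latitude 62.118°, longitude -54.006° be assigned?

Column index: ⌊(-54.006 − -55.075) / 0.885⌋ = ⌊1.208⌋ = 1 → column B
Row offset from origin: ⌊(62.118 − 58.413) / 0.855⌋ = ⌊4.333⌋ = 4 → row 4

(4, B)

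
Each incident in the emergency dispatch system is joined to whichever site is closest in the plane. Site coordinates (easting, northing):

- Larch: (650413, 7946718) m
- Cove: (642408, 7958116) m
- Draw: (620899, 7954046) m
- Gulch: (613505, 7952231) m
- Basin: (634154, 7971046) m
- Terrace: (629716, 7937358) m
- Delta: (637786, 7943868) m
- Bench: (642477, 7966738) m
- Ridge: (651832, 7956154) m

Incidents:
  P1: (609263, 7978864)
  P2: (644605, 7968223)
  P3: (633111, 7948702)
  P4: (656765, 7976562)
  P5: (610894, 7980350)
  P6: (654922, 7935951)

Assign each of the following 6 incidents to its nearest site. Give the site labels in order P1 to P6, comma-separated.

Basin, Bench, Delta, Bench, Basin, Larch

P1 → Basin (d²=680683005.00)
P2 → Bench (d²=6733609.00)
P3 → Delta (d²=45223181.00)
P4 → Bench (d²=300657920.00)
P5 → Basin (d²=627592016.00)
P6 → Larch (d²=136259370.00)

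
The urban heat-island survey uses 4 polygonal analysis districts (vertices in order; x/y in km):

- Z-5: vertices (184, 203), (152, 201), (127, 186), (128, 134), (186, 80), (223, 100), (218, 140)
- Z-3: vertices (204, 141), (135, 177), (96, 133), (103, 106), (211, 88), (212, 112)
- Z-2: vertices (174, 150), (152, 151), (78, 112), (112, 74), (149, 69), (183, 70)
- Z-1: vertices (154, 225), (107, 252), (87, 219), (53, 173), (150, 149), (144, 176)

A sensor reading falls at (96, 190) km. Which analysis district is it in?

Z-1

Cast a ray rightward from (96, 190). For each polygon, the edges (by vertex number in listed order) whose endpoints lie on opposite sides of y = 190, where each meets that height, and whether that is right or left of the point:
Z-5: 2–3 at x≈133.7 (right), 7–1 at x≈191.0 (right) → 2 crossings.
Z-3: no edge straddles that height → 0 crossings.
Z-2: no edge straddles that height → 0 crossings.
Z-1: 3–4 at x≈65.6 (left), 6–1 at x≈146.9 (right) → 1 crossing.
Only Z-1 has an odd count, so the point is inside Z-1.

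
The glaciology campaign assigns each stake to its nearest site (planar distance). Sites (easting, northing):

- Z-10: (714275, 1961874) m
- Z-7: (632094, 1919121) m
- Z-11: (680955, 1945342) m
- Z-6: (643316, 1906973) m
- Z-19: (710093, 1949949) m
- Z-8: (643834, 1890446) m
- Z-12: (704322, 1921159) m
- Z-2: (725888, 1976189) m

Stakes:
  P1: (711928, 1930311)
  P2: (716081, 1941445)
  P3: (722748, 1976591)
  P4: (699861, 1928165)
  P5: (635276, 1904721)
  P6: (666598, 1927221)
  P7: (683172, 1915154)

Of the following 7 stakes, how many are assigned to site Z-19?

P1 → Z-12
P2 → Z-19
P3 → Z-2
P4 → Z-12
P5 → Z-6
P6 → Z-11
P7 → Z-12
1 of the 7 goes to Z-19.

1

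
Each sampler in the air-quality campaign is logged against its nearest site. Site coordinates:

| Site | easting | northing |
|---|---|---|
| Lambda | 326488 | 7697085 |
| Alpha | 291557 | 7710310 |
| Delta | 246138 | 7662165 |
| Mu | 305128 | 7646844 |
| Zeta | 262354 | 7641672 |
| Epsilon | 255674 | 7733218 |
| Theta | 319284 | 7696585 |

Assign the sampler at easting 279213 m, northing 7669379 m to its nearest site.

Zeta

Squared distances to each site:
Lambda: 3002548061.000; Alpha: 1827721097.000; Delta: 1145997421.000; Mu: 1179413450.000; Zeta: 1051903730.000; Epsilon: 4629502442.000; Theta: 2345851477.000.
Minimum at Zeta.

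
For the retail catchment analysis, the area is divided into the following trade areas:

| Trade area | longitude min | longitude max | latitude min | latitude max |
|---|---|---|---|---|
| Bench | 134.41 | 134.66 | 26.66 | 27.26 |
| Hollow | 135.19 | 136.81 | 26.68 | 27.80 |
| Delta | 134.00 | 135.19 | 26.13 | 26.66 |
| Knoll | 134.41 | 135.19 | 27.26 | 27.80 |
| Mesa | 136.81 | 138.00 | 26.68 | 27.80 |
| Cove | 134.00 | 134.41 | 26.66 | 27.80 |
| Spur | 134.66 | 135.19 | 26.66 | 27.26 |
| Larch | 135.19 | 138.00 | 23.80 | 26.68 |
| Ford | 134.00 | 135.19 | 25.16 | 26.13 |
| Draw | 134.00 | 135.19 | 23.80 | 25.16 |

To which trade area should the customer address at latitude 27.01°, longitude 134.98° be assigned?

The point has longitude = 134.98 and latitude = 27.01.
Only Spur satisfies 134.66 ≤ longitude ≤ 135.19 and 26.66 ≤ latitude ≤ 27.26.

Spur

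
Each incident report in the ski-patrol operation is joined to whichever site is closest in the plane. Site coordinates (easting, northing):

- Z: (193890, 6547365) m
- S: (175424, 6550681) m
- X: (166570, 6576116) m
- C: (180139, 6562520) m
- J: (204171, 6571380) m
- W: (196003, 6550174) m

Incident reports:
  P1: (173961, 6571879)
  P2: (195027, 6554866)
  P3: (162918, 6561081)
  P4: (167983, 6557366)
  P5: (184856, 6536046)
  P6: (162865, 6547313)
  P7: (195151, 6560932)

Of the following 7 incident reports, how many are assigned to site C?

P1 → X
P2 → W
P3 → X
P4 → S
P5 → Z
P6 → S
P7 → W
0 of the 7 go to C.

0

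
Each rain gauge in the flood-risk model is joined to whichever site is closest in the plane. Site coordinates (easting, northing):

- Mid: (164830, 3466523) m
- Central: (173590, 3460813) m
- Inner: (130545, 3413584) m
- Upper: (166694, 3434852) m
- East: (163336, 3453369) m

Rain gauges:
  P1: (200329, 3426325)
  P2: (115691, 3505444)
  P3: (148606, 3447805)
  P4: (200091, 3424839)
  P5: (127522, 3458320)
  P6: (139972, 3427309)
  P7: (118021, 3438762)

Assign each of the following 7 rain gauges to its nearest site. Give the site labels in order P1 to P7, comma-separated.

Upper, Mid, East, Upper, East, Inner, Inner

P1 → Upper (d²=1204022954.00)
P2 → Mid (d²=3929485562.00)
P3 → East (d²=247930996.00)
P4 → Upper (d²=1215619778.00)
P5 → East (d²=1307154997.00)
P6 → Inner (d²=277243954.00)
P7 → Inner (d²=790782260.00)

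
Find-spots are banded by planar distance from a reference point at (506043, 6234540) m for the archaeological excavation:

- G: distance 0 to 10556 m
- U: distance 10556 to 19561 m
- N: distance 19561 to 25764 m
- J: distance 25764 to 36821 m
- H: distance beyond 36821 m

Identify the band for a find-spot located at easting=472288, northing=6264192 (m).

H

Distance = √((472288−506043)² + (6264192−6234540)²) = √(1139400025.000 + 879241104.000) = 44929.290 m.
36821 ≤ 44929.290 < ∞ → H.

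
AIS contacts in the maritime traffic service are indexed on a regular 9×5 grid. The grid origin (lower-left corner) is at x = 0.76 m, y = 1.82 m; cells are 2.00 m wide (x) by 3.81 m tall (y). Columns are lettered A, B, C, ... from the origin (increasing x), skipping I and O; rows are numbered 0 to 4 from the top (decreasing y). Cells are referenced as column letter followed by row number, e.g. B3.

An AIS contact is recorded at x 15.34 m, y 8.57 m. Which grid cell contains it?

Column index: ⌊(15.34 − 0.76) / 2.00⌋ = ⌊7.290⌋ = 7 → column H
Row offset from origin: ⌊(8.57 − 1.82) / 3.81⌋ = ⌊1.772⌋ = 1 → row 3 (counted from top)

H3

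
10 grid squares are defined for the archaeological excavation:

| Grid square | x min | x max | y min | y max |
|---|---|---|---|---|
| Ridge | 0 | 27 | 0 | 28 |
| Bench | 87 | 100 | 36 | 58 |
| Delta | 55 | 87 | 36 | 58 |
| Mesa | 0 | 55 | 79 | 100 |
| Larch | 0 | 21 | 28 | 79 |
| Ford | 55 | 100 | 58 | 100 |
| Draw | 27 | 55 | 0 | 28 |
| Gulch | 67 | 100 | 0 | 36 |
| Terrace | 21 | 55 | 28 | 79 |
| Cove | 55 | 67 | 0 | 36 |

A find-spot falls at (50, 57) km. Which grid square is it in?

Terrace

The point has x = 50 and y = 57.
Only Terrace satisfies 21 ≤ x ≤ 55 and 28 ≤ y ≤ 79.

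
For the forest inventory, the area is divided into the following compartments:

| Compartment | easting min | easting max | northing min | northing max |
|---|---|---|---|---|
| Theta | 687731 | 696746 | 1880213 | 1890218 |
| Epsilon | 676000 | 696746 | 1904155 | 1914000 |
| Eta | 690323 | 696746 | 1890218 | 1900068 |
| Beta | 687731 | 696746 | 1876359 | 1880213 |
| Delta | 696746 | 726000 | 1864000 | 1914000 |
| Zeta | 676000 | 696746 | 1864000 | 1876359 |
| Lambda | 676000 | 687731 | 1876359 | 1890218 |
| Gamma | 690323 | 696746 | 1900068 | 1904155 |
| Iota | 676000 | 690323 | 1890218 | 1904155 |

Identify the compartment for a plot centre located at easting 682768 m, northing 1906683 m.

Epsilon

The point has easting = 682768 and northing = 1906683.
Only Epsilon satisfies 676000 ≤ easting ≤ 696746 and 1904155 ≤ northing ≤ 1914000.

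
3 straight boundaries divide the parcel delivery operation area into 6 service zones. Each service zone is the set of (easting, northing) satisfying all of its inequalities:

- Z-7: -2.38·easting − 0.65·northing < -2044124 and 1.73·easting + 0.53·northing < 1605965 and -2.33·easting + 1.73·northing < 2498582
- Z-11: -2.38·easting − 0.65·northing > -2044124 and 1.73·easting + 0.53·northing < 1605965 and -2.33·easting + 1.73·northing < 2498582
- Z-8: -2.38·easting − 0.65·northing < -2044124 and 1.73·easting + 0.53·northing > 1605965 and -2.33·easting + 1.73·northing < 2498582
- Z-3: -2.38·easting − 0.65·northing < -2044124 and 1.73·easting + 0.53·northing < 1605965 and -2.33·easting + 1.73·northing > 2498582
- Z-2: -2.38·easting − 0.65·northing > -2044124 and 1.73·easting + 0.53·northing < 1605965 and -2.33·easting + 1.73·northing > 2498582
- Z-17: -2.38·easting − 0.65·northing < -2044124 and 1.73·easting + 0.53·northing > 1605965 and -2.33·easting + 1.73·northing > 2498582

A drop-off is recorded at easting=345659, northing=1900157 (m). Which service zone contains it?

Z-7

-2.38·345659 − 0.65·1900157 = -2057770.470, which is < -2044124
1.73·345659 + 0.53·1900157 = 1605073.280, which is < 1605965
-2.33·345659 + 1.73·1900157 = 2481886.140, which is < 2498582
This sign pattern matches Z-7.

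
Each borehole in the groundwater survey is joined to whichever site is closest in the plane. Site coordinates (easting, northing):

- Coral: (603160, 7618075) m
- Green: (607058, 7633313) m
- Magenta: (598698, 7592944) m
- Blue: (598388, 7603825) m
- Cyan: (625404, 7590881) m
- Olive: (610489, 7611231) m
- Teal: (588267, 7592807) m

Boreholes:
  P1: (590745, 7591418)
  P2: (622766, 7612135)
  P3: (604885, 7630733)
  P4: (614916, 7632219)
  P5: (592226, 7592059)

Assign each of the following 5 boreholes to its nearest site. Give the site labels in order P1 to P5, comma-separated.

P1 → Teal (d²=8069805.00)
P2 → Olive (d²=151541945.00)
P3 → Green (d²=11378329.00)
P4 → Green (d²=62945000.00)
P5 → Teal (d²=16233185.00)

Teal, Olive, Green, Green, Teal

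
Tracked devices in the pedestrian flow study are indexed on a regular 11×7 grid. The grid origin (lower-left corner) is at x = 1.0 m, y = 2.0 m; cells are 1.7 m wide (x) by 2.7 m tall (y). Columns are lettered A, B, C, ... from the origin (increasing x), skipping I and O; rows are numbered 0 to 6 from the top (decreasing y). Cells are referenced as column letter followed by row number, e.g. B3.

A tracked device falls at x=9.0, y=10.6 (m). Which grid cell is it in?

Column index: ⌊(9.0 − 1.0) / 1.7⌋ = ⌊4.706⌋ = 4 → column E
Row offset from origin: ⌊(10.6 − 2.0) / 2.7⌋ = ⌊3.185⌋ = 3 → row 3 (counted from top)

E3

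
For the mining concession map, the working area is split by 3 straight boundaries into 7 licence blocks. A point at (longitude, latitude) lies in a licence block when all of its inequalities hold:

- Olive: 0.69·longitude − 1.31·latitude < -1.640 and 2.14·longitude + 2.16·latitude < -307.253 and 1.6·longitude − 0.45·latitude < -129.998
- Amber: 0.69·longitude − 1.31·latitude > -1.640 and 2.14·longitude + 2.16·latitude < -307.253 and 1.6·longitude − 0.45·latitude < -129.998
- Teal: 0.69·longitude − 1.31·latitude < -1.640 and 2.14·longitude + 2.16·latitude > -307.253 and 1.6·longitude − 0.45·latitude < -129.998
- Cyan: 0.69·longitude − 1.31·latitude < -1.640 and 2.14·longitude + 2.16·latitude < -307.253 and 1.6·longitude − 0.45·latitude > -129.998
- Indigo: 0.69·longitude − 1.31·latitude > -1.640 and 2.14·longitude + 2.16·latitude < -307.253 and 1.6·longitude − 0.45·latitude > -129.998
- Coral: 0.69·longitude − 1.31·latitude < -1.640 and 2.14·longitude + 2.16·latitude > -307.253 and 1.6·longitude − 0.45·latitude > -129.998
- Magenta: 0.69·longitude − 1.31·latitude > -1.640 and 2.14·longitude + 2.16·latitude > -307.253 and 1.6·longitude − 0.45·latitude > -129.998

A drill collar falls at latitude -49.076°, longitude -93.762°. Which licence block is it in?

0.69·-93.762 − 1.31·-49.076 = -0.406, which is > -1.640
2.14·-93.762 + 2.16·-49.076 = -306.655, which is > -307.253
1.6·-93.762 − 0.45·-49.076 = -127.935, which is > -129.998
This sign pattern matches Magenta.

Magenta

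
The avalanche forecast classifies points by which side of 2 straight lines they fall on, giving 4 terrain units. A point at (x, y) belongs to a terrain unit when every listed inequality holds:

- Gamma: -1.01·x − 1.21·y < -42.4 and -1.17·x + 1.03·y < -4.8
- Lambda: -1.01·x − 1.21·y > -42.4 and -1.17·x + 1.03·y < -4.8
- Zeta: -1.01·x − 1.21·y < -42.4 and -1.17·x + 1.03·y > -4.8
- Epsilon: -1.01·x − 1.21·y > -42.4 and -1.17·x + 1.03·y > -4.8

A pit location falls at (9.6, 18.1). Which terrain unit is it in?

-1.01·9.6 − 1.21·18.1 = -31.597, which is > -42.4
-1.17·9.6 + 1.03·18.1 = 7.411, which is > -4.8
This sign pattern matches Epsilon.

Epsilon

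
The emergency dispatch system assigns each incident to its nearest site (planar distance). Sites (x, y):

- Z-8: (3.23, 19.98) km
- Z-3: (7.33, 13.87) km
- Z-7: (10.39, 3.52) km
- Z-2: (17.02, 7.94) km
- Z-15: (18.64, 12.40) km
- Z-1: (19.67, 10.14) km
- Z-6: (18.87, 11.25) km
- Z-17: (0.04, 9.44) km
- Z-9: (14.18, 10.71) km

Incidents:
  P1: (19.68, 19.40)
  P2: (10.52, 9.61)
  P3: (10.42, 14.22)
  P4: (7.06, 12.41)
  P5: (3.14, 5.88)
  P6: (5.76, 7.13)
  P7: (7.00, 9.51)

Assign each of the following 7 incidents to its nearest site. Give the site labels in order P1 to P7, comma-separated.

Z-15, Z-9, Z-3, Z-3, Z-17, Z-7, Z-3

P1 → Z-15 (d²=50.08)
P2 → Z-9 (d²=14.61)
P3 → Z-3 (d²=9.67)
P4 → Z-3 (d²=2.20)
P5 → Z-17 (d²=22.28)
P6 → Z-7 (d²=34.47)
P7 → Z-3 (d²=19.12)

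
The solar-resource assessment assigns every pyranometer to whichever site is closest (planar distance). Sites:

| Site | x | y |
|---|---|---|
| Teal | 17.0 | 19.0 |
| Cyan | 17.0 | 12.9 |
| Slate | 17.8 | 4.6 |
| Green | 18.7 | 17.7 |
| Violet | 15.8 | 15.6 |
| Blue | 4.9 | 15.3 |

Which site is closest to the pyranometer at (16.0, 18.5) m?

Squared distances to each site:
Teal: 1.250; Cyan: 32.360; Slate: 196.450; Green: 7.930; Violet: 8.450; Blue: 133.450.
Minimum at Teal.

Teal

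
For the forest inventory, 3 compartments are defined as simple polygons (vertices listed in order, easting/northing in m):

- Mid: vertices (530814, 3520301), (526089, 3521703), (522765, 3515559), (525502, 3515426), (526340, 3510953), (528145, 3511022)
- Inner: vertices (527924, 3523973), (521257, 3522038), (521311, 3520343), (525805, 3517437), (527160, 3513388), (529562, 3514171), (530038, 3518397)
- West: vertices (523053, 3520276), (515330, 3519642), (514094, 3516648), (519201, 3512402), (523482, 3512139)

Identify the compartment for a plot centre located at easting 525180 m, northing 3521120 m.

Cast a ray rightward from (525180, 3521120). For each polygon, the edges (by vertex number in listed order) whose endpoints lie on opposite sides of northing = 3521120, where each meets that height, and whether that is right or left of the point:
Mid: 1–2 at easting≈528053.8 (right), 2–3 at easting≈525773.6 (right) → 2 crossings.
Inner: 2–3 at easting≈521286.2 (left), 7–1 at easting≈529005.6 (right) → 1 crossing.
West: no edge straddles that height → 0 crossings.
Only Inner has an odd count, so the point is inside Inner.

Inner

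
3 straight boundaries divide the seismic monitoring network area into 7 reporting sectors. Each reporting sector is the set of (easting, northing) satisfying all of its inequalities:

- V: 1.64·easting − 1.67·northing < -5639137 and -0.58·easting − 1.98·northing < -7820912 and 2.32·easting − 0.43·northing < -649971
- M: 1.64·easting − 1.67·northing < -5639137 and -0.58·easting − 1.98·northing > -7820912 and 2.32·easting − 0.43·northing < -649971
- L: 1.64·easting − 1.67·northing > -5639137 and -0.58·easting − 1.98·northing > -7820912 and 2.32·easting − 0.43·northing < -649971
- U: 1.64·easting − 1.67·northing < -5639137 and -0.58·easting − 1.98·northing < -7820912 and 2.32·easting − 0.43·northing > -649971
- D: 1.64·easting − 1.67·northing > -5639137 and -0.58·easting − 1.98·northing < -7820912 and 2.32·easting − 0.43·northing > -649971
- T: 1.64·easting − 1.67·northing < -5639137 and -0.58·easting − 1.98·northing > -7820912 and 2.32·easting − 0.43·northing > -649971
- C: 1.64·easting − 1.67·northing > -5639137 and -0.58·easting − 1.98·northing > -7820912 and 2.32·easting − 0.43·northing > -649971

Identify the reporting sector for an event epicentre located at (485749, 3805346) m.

1.64·485749 − 1.67·3805346 = -5558299.460, which is > -5639137
-0.58·485749 − 1.98·3805346 = -7816319.500, which is > -7820912
2.32·485749 − 0.43·3805346 = -509361.100, which is > -649971
This sign pattern matches C.

C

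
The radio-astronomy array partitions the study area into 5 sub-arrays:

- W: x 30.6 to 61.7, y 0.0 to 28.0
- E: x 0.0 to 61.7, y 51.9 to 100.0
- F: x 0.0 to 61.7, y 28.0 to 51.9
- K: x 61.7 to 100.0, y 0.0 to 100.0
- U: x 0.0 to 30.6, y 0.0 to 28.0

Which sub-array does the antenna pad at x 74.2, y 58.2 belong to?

K

The point has x = 74.2 and y = 58.2.
Only K satisfies 61.7 ≤ x ≤ 100.0 and 0.0 ≤ y ≤ 100.0.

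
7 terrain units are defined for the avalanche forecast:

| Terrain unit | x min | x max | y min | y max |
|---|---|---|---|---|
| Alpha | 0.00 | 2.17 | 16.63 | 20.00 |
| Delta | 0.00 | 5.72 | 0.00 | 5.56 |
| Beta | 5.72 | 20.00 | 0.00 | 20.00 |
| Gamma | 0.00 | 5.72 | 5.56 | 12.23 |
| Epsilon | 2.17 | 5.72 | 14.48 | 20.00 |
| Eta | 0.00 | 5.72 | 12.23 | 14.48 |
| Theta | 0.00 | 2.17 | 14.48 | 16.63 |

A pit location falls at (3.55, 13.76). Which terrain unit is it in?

Eta

The point has x = 3.55 and y = 13.76.
Only Eta satisfies 0.00 ≤ x ≤ 5.72 and 12.23 ≤ y ≤ 14.48.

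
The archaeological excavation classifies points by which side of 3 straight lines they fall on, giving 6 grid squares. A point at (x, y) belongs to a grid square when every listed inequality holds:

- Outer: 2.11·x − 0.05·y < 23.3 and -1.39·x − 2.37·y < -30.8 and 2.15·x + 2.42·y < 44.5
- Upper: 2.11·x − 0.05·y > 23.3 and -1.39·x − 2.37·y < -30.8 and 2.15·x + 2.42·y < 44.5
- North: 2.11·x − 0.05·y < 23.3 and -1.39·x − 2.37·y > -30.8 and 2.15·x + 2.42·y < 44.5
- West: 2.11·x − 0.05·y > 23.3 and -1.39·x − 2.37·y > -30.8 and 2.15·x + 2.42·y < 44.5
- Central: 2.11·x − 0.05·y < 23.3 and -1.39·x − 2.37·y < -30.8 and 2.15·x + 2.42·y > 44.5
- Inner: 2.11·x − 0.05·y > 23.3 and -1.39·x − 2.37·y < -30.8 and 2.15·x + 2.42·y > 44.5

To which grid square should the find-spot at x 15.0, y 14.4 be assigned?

2.11·15.0 − 0.05·14.4 = 30.930, which is > 23.3
-1.39·15.0 − 2.37·14.4 = -54.978, which is < -30.8
2.15·15.0 + 2.42·14.4 = 67.098, which is > 44.5
This sign pattern matches Inner.

Inner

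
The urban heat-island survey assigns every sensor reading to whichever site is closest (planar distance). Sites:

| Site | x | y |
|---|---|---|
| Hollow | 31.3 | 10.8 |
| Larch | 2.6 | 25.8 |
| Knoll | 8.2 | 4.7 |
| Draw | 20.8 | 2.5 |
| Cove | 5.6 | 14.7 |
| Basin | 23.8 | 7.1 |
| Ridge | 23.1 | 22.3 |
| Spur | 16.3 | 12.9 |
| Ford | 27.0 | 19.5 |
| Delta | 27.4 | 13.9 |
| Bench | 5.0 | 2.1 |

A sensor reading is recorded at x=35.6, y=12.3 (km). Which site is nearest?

Hollow

Squared distances to each site:
Hollow: 20.740; Larch: 1271.250; Knoll: 808.520; Draw: 315.080; Cove: 905.760; Basin: 166.280; Ridge: 256.250; Spur: 372.850; Ford: 125.800; Delta: 69.800; Bench: 1040.400.
Minimum at Hollow.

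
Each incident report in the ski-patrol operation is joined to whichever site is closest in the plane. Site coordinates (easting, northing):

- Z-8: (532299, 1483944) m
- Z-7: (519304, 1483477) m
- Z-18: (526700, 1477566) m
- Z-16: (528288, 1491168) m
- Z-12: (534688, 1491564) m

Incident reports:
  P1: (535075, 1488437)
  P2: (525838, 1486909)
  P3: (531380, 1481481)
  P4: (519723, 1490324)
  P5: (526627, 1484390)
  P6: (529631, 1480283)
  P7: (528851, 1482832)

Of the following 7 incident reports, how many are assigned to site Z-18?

1

P1 → Z-12
P2 → Z-16
P3 → Z-8
P4 → Z-7
P5 → Z-8
P6 → Z-18
P7 → Z-8
1 of the 7 goes to Z-18.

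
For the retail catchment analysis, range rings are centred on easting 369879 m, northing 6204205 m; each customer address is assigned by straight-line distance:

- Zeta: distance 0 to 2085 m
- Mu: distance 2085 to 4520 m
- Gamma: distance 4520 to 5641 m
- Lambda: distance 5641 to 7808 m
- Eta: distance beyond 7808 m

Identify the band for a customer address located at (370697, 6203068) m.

Distance = √((370697−369879)² + (6203068−6204205)²) = √(669124.000 + 1292769.000) = 1400.676 m.
0 ≤ 1400.676 < 2085 → Zeta.

Zeta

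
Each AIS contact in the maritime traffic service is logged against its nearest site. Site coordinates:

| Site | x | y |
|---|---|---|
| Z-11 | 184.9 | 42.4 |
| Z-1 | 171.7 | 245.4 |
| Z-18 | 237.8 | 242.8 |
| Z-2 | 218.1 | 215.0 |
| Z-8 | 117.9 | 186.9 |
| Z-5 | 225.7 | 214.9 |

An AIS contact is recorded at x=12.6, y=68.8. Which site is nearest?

Squared distances to each site:
Z-11: 30384.250; Z-1: 56500.370; Z-18: 80991.040; Z-2: 63604.690; Z-8: 25035.700; Z-5: 66756.820.
Minimum at Z-8.

Z-8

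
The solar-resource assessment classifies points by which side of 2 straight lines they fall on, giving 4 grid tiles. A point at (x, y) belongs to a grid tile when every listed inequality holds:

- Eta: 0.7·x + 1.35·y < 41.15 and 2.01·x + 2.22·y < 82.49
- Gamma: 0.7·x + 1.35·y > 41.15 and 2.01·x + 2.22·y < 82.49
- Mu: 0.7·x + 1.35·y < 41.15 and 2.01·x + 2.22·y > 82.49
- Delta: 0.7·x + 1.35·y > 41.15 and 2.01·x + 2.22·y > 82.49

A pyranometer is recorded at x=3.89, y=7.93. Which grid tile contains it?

Eta

0.7·3.89 + 1.35·7.93 = 13.428, which is < 41.15
2.01·3.89 + 2.22·7.93 = 25.424, which is < 82.49
This sign pattern matches Eta.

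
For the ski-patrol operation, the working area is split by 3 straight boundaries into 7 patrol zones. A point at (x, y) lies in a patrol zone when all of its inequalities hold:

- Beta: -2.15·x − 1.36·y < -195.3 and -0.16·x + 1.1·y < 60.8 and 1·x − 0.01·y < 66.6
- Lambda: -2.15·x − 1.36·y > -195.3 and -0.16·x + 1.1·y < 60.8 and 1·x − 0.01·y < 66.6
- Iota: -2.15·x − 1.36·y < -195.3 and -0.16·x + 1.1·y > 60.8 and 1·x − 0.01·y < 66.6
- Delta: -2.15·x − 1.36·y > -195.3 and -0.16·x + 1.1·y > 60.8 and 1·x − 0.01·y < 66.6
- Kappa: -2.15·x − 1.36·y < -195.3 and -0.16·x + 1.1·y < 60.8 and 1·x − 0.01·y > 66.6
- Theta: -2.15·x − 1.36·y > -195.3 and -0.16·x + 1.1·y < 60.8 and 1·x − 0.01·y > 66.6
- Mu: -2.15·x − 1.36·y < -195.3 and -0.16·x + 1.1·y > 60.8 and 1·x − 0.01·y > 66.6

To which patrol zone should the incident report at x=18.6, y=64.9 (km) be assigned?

-2.15·18.6 − 1.36·64.9 = -128.254, which is > -195.3
-0.16·18.6 + 1.1·64.9 = 68.414, which is > 60.8
1·18.6 − 0.01·64.9 = 17.951, which is < 66.6
This sign pattern matches Delta.

Delta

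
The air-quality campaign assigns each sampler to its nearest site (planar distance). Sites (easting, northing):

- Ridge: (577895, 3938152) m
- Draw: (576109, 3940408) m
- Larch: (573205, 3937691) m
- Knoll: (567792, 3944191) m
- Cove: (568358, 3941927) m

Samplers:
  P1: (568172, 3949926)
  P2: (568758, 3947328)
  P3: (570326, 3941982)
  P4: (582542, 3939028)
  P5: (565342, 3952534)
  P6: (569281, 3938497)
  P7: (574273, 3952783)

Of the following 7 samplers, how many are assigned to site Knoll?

P1 → Knoll
P2 → Knoll
P3 → Cove
P4 → Ridge
P5 → Knoll
P6 → Cove
P7 → Knoll
4 of the 7 go to Knoll.

4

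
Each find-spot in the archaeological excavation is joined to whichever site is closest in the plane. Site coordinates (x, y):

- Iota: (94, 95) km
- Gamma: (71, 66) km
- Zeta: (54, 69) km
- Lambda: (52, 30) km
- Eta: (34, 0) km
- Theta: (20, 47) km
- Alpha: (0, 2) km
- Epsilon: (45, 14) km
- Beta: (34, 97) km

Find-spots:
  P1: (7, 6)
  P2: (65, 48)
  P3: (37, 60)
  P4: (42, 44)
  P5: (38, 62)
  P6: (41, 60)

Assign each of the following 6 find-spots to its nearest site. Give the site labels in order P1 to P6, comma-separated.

Alpha, Gamma, Zeta, Lambda, Zeta, Zeta

P1 → Alpha (d²=65.00)
P2 → Gamma (d²=360.00)
P3 → Zeta (d²=370.00)
P4 → Lambda (d²=296.00)
P5 → Zeta (d²=305.00)
P6 → Zeta (d²=250.00)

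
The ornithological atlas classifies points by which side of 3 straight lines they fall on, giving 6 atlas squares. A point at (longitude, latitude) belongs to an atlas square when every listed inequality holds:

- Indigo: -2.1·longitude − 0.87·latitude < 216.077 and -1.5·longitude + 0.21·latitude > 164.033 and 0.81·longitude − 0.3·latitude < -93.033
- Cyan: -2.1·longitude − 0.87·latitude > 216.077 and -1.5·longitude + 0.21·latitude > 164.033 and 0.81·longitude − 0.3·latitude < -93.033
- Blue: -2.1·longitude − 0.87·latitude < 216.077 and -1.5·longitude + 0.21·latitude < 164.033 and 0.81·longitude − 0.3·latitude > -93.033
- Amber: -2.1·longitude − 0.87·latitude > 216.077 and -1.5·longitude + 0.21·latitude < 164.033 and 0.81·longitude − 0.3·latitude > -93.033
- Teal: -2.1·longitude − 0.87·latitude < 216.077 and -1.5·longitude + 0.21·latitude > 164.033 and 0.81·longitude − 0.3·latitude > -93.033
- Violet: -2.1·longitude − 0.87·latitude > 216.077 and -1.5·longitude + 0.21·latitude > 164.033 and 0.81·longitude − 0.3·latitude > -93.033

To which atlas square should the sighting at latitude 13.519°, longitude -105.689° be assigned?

Blue

-2.1·-105.689 − 0.87·13.519 = 210.185, which is < 216.077
-1.5·-105.689 + 0.21·13.519 = 161.372, which is < 164.033
0.81·-105.689 − 0.3·13.519 = -89.664, which is > -93.033
This sign pattern matches Blue.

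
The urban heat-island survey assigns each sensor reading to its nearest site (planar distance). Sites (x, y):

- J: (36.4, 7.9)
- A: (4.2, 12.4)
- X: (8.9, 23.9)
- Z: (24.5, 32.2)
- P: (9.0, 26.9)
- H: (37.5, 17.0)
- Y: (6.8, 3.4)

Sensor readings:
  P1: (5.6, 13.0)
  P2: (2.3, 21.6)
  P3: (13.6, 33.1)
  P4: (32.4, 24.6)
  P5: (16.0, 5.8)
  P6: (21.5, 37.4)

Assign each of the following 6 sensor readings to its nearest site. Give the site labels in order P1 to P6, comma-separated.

A, X, P, H, Y, Z

P1 → A (d²=2.32)
P2 → X (d²=48.85)
P3 → P (d²=59.60)
P4 → H (d²=83.77)
P5 → Y (d²=90.40)
P6 → Z (d²=36.04)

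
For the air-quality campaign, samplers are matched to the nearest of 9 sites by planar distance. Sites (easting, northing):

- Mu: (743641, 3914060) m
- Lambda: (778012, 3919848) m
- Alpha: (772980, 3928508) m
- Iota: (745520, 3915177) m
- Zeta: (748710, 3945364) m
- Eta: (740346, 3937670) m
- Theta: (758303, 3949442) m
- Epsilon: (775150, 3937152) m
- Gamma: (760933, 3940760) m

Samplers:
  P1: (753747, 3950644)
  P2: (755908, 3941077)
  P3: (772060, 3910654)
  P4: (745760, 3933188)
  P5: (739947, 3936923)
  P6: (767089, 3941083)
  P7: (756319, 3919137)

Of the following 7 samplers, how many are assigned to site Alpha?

P1 → Theta
P2 → Gamma
P3 → Lambda
P4 → Eta
P5 → Eta
P6 → Gamma
P7 → Iota
0 of the 7 go to Alpha.

0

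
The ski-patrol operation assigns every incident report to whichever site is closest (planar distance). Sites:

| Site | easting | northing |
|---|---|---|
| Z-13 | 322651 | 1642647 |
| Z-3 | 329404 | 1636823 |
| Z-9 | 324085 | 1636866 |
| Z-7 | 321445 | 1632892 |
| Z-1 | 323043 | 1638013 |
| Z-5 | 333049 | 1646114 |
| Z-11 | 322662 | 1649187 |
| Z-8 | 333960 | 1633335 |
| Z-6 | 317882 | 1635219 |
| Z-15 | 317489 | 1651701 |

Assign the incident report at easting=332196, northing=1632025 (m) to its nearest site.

Squared distances to each site:
Z-13: 203933909.000; Z-3: 30816068.000; Z-9: 89223602.000; Z-7: 116335690.000; Z-1: 119633553.000; Z-5: 199227530.000; Z-11: 385431400.000; Z-8: 4827796.000; Z-6: 215092232.000; Z-15: 603440825.000.
Minimum at Z-8.

Z-8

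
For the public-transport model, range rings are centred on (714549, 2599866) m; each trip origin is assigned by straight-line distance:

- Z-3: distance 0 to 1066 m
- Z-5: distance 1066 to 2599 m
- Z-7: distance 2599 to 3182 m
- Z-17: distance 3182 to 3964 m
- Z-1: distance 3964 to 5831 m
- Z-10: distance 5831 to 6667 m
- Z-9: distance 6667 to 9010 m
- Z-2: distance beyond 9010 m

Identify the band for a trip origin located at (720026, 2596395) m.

Distance = √((720026−714549)² + (2596395−2599866)²) = √(29997529.000 + 12047841.000) = 6484.240 m.
5831 ≤ 6484.240 < 6667 → Z-10.

Z-10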